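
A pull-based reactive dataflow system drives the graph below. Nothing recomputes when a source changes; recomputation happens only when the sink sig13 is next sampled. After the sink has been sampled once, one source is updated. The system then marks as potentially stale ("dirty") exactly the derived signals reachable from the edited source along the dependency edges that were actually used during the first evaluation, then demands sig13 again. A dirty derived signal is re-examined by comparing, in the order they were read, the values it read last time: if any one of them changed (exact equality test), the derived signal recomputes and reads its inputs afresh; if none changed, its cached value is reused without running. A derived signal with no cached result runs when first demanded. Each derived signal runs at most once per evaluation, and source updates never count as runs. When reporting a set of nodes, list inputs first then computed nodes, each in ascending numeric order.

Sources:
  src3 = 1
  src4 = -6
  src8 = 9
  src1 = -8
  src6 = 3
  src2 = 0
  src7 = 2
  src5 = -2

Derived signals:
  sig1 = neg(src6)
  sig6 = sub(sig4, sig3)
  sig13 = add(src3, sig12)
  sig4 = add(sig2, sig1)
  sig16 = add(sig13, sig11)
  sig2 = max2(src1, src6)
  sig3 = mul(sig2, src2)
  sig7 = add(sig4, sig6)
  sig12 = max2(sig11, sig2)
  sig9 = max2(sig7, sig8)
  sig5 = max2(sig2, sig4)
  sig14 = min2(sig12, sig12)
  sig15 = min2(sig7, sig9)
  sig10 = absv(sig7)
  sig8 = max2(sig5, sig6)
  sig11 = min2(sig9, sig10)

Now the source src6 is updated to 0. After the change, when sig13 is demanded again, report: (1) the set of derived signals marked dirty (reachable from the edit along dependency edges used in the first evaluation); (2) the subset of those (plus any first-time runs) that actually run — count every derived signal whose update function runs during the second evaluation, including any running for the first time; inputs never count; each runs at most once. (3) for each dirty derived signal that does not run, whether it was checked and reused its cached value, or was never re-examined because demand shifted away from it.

Marked dirty: sig1, sig2, sig3, sig4, sig5, sig6, sig7, sig8, sig9, sig10, sig11, sig12, sig13.
Derived signals that run: sig1, sig2, sig3, sig4, sig5, sig8, sig9, sig11, sig12, sig13 — 10 in total.
Checked but reused from cache: sig6, sig7, sig10.
Key observation: the cutoff stops propagation at sig6 — its inputs' values are unchanged, so it reuses its cache.

First evaluation (everything demanded from the output):
  sig1 = neg(3) = -3
  sig2 = max2(-8, 3) = 3
  sig3 = mul(3, 0) = 0
  sig4 = add(3, -3) = 0
  sig5 = max2(3, 0) = 3
  sig6 = sub(0, 0) = 0
  sig7 = add(0, 0) = 0
  sig8 = max2(3, 0) = 3
  sig9 = max2(0, 3) = 3
  sig10 = absv(0) = 0
  sig11 = min2(3, 0) = 0
  sig12 = max2(0, 3) = 3
  sig13 = add(1, 3) = 4

Propagation after the edit:
  sig1: runs — src6 3->0; result 0.
  sig2: runs — src6 3->0; result 0.
  sig3: runs — sig2 3->0; result 0 (same value as before).
  sig4: runs — sig2 3->0; sig1 -3->0; result 0 (same value as before).
  sig5: runs — sig2 3->0; result 0.
  sig6: checked — values it read are unchanged (sig4 unchanged, sig3 unchanged); reused cached 0 without running.
  sig7: checked — values it read are unchanged (sig4 unchanged, sig6 unchanged); reused cached 0 without running.
  sig8: runs — sig5 3->0; result 0.
  sig9: runs — sig8 3->0; result 0.
  sig10: checked — values it read are unchanged (sig7 unchanged); reused cached 0 without running.
  sig11: runs — sig9 3->0; result 0 (same value as before).
  sig12: runs — sig2 3->0; result 0.
  sig13: runs — sig12 3->0; result 1.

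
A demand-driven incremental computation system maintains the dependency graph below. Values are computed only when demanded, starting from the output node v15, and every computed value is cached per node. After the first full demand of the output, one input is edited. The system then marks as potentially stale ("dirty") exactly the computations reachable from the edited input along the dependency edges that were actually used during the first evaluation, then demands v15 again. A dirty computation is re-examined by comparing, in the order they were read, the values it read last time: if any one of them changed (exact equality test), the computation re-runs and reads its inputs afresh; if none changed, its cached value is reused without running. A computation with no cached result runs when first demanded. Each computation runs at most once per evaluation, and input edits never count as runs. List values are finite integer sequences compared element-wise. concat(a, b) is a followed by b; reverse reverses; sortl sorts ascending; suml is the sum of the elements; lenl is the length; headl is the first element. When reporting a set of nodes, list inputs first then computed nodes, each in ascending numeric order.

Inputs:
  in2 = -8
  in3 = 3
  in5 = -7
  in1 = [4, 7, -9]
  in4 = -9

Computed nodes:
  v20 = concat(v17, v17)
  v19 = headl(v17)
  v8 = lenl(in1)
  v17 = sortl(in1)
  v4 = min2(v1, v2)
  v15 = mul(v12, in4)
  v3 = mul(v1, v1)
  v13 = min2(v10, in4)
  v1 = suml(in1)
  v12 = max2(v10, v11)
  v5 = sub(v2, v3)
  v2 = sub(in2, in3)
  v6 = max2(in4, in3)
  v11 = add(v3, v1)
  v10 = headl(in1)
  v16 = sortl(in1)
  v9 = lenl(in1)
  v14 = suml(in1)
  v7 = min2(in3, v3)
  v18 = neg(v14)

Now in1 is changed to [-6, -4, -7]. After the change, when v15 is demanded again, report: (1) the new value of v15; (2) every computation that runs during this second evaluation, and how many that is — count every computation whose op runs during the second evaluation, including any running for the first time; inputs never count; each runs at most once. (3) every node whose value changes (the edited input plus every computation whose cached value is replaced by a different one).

New value of v15: -2448.
Computations that run: v1, v3, v10, v11, v12, v15 — 6 in total.
Values that change: in1, v1, v3, v10, v11, v12, v15.

First evaluation (everything demanded from the output):
  v1 = suml([4, 7, -9]) = 2
  v3 = mul(2, 2) = 4
  v10 = headl([4, 7, -9]) = 4
  v11 = add(4, 2) = 6
  v12 = max2(4, 6) = 6
  v15 = mul(6, -9) = -54

Propagation after the edit:
  v1: runs — in1 [4, 7, -9]->[-6, -4, -7]; result -17.
  v3: runs — v1 2->-17; v1 2->-17; result 289.
  v10: runs — in1 [4, 7, -9]->[-6, -4, -7]; result -6.
  v11: runs — v3 4->289; v1 2->-17; result 272.
  v12: runs — v10 4->-6; v11 6->272; result 272.
  v15: runs — v12 6->272; result -2448.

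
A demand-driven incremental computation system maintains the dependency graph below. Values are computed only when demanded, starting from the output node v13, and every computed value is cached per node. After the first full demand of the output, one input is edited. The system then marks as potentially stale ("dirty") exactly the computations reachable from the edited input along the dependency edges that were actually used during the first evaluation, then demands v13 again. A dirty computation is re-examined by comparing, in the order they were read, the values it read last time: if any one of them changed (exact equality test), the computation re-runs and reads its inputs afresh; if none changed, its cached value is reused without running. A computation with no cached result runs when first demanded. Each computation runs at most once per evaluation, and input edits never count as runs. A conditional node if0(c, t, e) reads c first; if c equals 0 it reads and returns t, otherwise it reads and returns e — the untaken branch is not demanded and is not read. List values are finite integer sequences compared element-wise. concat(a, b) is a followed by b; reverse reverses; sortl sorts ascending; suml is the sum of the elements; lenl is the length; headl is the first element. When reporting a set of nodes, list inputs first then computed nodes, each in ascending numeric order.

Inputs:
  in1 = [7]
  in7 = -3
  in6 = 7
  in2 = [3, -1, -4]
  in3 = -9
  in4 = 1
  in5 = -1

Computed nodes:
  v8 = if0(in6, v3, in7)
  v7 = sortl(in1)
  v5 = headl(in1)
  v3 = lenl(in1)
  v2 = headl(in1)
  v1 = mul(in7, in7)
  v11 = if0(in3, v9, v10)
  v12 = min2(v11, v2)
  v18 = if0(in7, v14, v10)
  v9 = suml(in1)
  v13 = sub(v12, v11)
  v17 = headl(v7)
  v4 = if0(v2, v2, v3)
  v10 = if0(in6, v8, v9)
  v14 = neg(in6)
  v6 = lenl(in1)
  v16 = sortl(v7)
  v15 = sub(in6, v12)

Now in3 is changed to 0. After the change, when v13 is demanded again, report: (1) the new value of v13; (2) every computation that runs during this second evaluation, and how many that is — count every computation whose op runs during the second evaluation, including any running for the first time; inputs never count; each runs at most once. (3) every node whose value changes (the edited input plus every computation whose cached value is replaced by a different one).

New value of v13: 0.
Computations that run: v11 — 1 in total.
Values that change: in3.
Key observation: the change is absorbed at v11 — it re-runs but produces the same value, and the output's value is unchanged.

First evaluation (everything demanded from the output):
  v2 = headl([7]) = 7
  v9 = suml([7]) = 7
  v10 = if0(in6=7 -> else branch v9) = 7
  v11 = if0(in3=-9 -> else branch v10) = 7
  v12 = min2(7, 7) = 7
  v13 = sub(7, 7) = 0

Propagation after the edit:
  v11: runs — in3 -9->0; result 7 (same value as before).
  v12: checked — values it read are unchanged (v11 unchanged, v2 unchanged); reused cached 7 without running.
  v13: checked — values it read are unchanged (v12 unchanged, v11 unchanged); reused cached 0 without running.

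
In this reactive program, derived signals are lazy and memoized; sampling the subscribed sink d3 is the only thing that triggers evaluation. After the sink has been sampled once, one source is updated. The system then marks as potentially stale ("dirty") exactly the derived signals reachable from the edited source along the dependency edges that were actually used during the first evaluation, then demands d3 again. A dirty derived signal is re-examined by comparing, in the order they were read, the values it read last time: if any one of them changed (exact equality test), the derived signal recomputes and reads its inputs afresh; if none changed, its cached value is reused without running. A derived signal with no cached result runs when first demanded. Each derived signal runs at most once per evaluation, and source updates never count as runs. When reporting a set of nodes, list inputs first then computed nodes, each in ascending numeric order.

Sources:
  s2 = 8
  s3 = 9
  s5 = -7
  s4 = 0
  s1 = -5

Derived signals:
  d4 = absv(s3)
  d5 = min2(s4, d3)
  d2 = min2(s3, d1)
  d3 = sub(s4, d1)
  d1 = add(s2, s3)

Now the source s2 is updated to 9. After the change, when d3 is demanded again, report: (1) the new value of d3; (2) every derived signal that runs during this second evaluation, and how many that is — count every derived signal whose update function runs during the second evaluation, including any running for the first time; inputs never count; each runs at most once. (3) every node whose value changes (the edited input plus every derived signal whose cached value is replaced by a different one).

First demand of the output computes:
  d1 = add(8, 9) = 17
  d3 = sub(0, 17) = -17

After the edit, cleaning proceeds:
  d1: a read changed (s2 8->9) — executes, giving 18.
  d3: a read changed (d1 17->18) — executes, giving -18.

Demanding d3 again yields -18.
2 derived signals run: d1, d3.
The nodes whose values change: s2, d1, d3.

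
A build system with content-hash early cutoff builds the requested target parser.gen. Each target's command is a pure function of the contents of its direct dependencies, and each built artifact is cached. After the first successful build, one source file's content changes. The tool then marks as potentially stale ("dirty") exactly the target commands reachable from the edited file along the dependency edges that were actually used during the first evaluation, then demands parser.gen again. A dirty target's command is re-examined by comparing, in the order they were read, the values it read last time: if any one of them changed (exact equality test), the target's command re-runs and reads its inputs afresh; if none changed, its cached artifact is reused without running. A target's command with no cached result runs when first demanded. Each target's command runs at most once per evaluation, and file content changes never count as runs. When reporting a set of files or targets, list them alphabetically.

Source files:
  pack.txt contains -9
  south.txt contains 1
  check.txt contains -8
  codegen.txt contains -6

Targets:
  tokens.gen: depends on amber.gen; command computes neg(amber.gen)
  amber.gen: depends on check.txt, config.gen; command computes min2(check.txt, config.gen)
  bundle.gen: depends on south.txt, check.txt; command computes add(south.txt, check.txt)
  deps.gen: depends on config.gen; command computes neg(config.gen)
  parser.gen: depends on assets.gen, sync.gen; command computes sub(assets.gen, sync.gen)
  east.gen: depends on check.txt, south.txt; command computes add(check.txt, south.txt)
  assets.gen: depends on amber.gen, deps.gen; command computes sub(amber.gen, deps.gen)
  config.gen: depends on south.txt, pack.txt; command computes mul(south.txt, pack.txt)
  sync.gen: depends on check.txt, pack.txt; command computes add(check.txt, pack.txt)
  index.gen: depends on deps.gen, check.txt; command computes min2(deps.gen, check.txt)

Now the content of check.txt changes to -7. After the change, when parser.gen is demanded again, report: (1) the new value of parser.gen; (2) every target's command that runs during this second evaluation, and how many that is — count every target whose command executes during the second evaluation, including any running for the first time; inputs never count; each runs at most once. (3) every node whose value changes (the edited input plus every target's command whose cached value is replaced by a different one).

First evaluation (everything demanded from the output):
  config.gen = mul(1, -9) = -9
  amber.gen = min2(-8, -9) = -9
  deps.gen = neg(-9) = 9
  assets.gen = sub(-9, 9) = -18
  sync.gen = add(-8, -9) = -17
  parser.gen = sub(-18, -17) = -1

Propagation after the edit:
  amber.gen: runs — check.txt -8->-7; result -9 (same value as before).
  assets.gen: checked — values it read are unchanged (amber.gen unchanged, deps.gen unchanged); reused cached -18 without running.
  sync.gen: runs — check.txt -8->-7; result -16.
  parser.gen: runs — sync.gen -17->-16; result -2.

Key observation: the cutoff stops propagation at assets.gen — its inputs' values are unchanged, so it reuses its cache.

New value of parser.gen: -2.
Target commands that run: amber.gen, parser.gen, sync.gen — 3 in total.
Values that change: check.txt, parser.gen, sync.gen.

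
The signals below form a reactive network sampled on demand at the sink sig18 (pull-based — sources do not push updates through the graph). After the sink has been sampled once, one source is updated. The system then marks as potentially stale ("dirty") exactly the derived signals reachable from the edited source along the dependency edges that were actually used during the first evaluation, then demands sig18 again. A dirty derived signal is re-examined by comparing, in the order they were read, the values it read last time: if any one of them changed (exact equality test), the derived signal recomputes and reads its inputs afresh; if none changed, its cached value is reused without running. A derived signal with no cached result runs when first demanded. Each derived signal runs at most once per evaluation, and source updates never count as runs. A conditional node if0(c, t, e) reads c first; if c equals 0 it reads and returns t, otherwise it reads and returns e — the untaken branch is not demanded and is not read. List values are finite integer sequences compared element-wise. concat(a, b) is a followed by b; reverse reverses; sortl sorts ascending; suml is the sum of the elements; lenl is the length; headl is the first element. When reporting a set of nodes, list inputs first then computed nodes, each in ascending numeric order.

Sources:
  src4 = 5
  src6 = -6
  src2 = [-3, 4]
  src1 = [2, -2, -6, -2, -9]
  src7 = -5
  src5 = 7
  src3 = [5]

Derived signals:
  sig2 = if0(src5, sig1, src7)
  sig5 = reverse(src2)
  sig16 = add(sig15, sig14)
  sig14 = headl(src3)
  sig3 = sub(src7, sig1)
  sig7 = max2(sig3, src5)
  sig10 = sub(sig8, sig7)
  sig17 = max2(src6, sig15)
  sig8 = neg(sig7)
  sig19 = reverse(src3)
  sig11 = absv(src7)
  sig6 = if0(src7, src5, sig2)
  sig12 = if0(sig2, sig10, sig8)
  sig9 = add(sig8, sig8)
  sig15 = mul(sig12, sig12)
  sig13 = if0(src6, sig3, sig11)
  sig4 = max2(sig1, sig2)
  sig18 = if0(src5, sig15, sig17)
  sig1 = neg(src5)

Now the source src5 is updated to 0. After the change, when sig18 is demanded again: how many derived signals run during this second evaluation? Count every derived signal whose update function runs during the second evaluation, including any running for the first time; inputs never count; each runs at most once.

Initial pass — values computed on the first demand:
  sig1 = neg(7) = -7
  sig2 = if0(src5=7 -> else branch src7) = -5
  sig3 = sub(-5, -7) = 2
  sig7 = max2(2, 7) = 7
  sig8 = neg(7) = -7
  sig12 = if0(sig2=-5 -> else branch sig8) = -7
  sig15 = mul(-7, -7) = 49
  sig17 = max2(-6, 49) = 49
  sig18 = if0(src5=7 -> else branch sig17) = 49

Second demand — change propagation:
  sig1: re-runs because src5 7->0; new result 0.
  sig2: re-runs because src5 7->0; new result 0.
  sig3: re-runs because sig1 -7->0; new result -5.
  sig7: re-runs because sig3 2->-5; src5 7->0; new result 0.
  sig8: re-runs because sig7 7->0; new result 0.
  sig10: newly demanded (no cache) — executes and yields 0.
  sig12: re-runs because sig2 -5->0; sig8 -7->0; new result 0.
  sig15: re-runs because sig12 -7->0; sig12 -7->0; new result 0.
  sig17: dirty yet unreached — the second evaluation never asks for it.
  sig18: re-runs because src5 7->0; new result 0.

The important point: the flipped condition redirects demand; sig17 is left stale, never re-checked.

Run set: sig1, sig2, sig3, sig7, sig8, sig10, sig12, sig15, sig18 (9 run).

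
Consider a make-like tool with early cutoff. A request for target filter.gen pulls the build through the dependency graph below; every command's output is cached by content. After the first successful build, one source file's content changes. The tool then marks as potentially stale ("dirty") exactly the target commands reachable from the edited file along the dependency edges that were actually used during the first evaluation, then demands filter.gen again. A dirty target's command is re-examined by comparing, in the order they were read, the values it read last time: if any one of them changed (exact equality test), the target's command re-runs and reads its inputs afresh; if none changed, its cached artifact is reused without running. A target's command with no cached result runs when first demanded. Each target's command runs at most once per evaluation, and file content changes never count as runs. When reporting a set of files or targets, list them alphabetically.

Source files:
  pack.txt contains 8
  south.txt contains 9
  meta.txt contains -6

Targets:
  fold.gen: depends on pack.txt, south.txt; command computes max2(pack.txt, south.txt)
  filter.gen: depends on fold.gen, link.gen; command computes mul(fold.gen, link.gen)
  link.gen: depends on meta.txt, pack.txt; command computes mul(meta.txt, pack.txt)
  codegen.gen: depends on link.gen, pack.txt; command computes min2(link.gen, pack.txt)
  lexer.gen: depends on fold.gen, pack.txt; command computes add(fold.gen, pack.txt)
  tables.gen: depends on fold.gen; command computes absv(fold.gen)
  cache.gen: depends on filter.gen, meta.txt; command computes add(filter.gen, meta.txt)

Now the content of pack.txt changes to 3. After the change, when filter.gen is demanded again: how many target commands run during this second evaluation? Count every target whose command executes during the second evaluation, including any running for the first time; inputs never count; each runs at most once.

3 target commands run: filter.gen, fold.gen, link.gen.

First demand of the output computes:
  fold.gen = max2(8, 9) = 9
  link.gen = mul(-6, 8) = -48
  filter.gen = mul(9, -48) = -432

After the edit, cleaning proceeds:
  fold.gen: a read changed (pack.txt 8->3) — executes, giving 9 — identical to its old value.
  link.gen: a read changed (pack.txt 8->3) — executes, giving -18.
  filter.gen: a read changed (link.gen -48->-18) — executes, giving -162.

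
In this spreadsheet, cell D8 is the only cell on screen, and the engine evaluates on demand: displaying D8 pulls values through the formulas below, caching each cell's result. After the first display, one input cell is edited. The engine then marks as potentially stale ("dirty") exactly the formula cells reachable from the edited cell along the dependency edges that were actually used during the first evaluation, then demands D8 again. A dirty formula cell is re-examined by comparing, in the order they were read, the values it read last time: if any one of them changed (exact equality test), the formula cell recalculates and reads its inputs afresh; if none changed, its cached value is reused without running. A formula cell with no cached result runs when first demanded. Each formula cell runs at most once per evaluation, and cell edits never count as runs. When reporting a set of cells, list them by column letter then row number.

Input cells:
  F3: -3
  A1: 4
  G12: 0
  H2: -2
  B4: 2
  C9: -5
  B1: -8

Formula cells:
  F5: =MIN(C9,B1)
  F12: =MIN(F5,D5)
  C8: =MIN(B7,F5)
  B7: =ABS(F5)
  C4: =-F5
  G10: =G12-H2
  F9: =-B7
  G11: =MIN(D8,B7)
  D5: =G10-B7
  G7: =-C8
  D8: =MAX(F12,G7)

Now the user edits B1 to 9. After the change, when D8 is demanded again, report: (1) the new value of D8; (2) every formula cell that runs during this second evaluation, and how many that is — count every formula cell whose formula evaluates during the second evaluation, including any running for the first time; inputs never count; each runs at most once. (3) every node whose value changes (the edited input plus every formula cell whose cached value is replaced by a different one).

Initial pass — values computed on the first demand:
  F5 = MIN(-5, -8) = -8
  B7 = ABS(-8) = 8
  C8 = MIN(8, -8) = -8
  G7 = -(-8) = 8
  G10 = 0 - -2 = 2
  D5 = 2 - 8 = -6
  F12 = MIN(-8, -6) = -8
  D8 = MAX(-8, 8) = 8

Second demand — change propagation:
  F5: re-runs because B1 -8->9; new result -5.
  B7: re-runs because F5 -8->-5; new result 5.
  C8: re-runs because B7 8->5; F5 -8->-5; new result -5.
  D5: re-runs because B7 8->5; new result -3.
  F12: re-runs because F5 -8->-5; D5 -6->-3; new result -5.
  G7: re-runs because C8 -8->-5; new result 5.
  D8: re-runs because F12 -8->-5; G7 8->5; new result 5.

D8 now evaluates to 5.
Run set: B7, C8, D5, D8, F5, F12, G7 (7 run).
Changed values: B1, B7, C8, D5, D8, F5, F12, G7.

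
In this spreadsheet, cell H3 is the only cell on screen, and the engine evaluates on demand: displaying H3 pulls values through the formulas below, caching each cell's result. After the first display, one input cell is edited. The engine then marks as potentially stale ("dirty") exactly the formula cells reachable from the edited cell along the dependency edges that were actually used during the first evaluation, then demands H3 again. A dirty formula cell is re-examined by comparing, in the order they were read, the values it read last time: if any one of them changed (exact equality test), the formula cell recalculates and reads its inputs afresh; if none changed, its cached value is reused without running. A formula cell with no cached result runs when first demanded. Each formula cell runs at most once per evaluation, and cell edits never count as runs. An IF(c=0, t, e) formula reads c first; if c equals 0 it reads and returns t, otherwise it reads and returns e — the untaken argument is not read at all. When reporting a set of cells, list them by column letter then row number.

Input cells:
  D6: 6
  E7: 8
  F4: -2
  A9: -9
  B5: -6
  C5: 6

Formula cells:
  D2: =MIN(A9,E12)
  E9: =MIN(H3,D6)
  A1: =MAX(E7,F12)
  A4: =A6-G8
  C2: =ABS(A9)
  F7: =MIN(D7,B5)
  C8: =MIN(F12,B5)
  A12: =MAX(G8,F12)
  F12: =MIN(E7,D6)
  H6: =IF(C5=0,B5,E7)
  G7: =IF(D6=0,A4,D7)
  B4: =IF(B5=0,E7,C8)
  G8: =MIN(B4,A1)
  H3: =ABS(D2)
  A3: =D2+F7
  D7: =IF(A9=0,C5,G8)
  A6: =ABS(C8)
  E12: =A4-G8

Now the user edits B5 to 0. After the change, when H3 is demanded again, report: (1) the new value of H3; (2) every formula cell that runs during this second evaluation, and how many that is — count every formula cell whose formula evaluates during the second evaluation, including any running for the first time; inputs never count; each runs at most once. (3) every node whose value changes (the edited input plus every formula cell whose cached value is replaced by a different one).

Initial pass — values computed on the first demand:
  F12 = MIN(8, 6) = 6
  A1 = MAX(8, 6) = 8
  C8 = MIN(6, -6) = -6
  A6 = ABS(-6) = 6
  B4 = IF(B5=0: B5=-6 -> else branch C8) = -6
  G8 = MIN(-6, 8) = -6
  A4 = 6 - -6 = 12
  E12 = 12 - -6 = 18
  D2 = MIN(-9, 18) = -9
  H3 = ABS(-9) = 9

Second demand — change propagation:
  C8: re-runs because B5 -6->0; new result 0.
  A6: re-runs because C8 -6->0; new result 0.
  B4: re-runs because B5 -6->0; C8 -6->0; new result 8.
  G8: re-runs because B4 -6->8; new result 8.
  A4: re-runs because A6 6->0; G8 -6->8; new result -8.
  E12: re-runs because A4 12->-8; G8 -6->8; new result -16.
  D2: re-runs because E12 18->-16; new result -16.
  H3: re-runs because D2 -9->-16; new result 16.

H3 now evaluates to 16.
Run set: A4, A6, B4, C8, D2, E12, G8, H3 (8 run).
Changed values: A4, A6, B4, B5, C8, D2, E12, G8, H3.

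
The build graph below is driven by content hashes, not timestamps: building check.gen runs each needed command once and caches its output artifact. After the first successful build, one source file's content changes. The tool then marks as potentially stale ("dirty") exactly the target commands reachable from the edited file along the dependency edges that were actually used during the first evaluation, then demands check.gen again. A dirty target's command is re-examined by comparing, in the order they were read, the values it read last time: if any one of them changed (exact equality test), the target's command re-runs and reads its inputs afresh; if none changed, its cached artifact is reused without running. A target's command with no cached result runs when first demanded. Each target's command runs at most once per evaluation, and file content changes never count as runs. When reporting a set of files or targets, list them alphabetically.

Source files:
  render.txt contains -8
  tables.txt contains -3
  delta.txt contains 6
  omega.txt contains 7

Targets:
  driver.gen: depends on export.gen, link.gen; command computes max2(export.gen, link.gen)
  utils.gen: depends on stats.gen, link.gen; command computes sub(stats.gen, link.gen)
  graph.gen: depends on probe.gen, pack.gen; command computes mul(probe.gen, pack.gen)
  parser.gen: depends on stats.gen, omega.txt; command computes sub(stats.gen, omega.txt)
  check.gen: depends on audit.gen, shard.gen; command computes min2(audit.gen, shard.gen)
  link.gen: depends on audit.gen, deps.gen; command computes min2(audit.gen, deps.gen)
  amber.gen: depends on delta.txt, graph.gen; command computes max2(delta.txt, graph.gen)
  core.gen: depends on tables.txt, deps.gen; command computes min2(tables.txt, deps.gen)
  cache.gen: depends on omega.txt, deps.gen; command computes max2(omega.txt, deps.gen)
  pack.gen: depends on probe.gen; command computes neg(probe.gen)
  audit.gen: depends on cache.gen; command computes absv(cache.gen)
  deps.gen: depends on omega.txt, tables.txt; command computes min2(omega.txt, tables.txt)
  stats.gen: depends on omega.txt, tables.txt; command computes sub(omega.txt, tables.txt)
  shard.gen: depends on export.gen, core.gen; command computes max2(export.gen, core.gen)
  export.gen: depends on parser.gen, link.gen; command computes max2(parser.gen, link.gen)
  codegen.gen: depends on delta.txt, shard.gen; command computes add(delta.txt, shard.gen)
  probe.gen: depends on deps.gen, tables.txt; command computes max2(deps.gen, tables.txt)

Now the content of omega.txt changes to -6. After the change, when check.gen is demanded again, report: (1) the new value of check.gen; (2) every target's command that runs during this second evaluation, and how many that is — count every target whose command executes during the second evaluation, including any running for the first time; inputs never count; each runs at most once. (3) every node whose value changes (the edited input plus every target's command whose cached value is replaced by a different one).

check.gen now evaluates to 3.
Run set: audit.gen, cache.gen, check.gen, core.gen, deps.gen, export.gen, link.gen, parser.gen, shard.gen, stats.gen (10 run).
Changed values: audit.gen, cache.gen, core.gen, deps.gen, link.gen, omega.txt, stats.gen.

Initial pass — values computed on the first demand:
  deps.gen = min2(7, -3) = -3
  cache.gen = max2(7, -3) = 7
  audit.gen = absv(7) = 7
  core.gen = min2(-3, -3) = -3
  link.gen = min2(7, -3) = -3
  stats.gen = sub(7, -3) = 10
  parser.gen = sub(10, 7) = 3
  export.gen = max2(3, -3) = 3
  shard.gen = max2(3, -3) = 3
  check.gen = min2(7, 3) = 3

Second demand — change propagation:
  deps.gen: re-runs because omega.txt 7->-6; new result -6.
  cache.gen: re-runs because omega.txt 7->-6; deps.gen -3->-6; new result -6.
  audit.gen: re-runs because cache.gen 7->-6; new result 6.
  core.gen: re-runs because deps.gen -3->-6; new result -6.
  link.gen: re-runs because audit.gen 7->6; deps.gen -3->-6; new result -6.
  stats.gen: re-runs because omega.txt 7->-6; new result -3.
  parser.gen: re-runs because stats.gen 10->-3; omega.txt 7->-6; new result 3 (unchanged).
  export.gen: re-runs because link.gen -3->-6; new result 3 (unchanged).
  shard.gen: re-runs because core.gen -3->-6; new result 3 (unchanged).
  check.gen: re-runs because audit.gen 7->6; new result 3 (unchanged).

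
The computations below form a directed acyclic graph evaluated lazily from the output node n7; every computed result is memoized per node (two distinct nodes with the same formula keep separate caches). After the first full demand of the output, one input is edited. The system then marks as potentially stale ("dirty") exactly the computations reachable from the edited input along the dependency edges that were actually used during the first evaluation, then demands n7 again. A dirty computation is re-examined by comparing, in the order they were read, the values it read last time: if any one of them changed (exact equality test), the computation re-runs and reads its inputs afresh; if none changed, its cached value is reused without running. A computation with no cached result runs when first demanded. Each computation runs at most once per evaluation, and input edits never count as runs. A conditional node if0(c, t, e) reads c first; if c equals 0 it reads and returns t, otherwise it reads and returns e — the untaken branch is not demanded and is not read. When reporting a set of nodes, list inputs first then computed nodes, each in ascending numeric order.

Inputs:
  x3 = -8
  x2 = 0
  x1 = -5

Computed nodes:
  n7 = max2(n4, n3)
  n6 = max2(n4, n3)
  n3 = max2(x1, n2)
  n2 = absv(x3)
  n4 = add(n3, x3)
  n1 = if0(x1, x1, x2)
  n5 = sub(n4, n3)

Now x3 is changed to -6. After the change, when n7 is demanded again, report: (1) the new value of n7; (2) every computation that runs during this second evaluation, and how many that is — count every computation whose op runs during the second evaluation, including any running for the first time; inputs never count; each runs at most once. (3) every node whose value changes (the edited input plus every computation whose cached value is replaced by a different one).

First demand of the output computes:
  n2 = absv(-8) = 8
  n3 = max2(-5, 8) = 8
  n4 = add(8, -8) = 0
  n7 = max2(0, 8) = 8

After the edit, cleaning proceeds:
  n2: a read changed (x3 -8->-6) — executes, giving 6.
  n3: a read changed (n2 8->6) — executes, giving 6.
  n4: a read changed (n3 8->6; x3 -8->-6) — executes, giving 0 — identical to its old value.
  n7: a read changed (n3 8->6) — executes, giving 6.

Demanding n7 again yields 6.
4 computations run: n2, n3, n4, n7.
The nodes whose values change: x3, n2, n3, n7.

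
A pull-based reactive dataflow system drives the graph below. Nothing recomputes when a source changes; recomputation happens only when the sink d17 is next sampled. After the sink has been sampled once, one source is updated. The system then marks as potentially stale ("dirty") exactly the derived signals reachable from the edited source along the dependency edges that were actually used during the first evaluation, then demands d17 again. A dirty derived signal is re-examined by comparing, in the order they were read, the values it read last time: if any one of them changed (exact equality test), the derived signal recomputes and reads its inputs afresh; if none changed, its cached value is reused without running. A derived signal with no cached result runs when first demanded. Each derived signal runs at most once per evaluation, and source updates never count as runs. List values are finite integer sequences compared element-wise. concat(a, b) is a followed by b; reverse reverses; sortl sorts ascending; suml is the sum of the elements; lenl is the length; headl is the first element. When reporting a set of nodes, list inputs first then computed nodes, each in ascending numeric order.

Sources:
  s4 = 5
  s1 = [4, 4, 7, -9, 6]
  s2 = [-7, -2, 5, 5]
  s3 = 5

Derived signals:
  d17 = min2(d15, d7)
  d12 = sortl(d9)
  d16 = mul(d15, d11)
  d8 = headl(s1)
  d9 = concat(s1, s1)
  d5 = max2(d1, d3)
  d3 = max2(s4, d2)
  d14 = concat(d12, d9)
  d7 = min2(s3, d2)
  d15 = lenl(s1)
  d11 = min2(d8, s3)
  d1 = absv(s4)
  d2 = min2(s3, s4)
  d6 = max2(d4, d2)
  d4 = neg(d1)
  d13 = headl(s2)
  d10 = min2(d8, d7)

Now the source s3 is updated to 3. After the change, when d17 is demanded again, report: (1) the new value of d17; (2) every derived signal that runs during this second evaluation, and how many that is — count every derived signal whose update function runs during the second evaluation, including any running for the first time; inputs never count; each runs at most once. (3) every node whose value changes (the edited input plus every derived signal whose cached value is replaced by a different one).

New value of d17: 3.
Derived signals that run: d2, d7, d17 — 3 in total.
Values that change: s3, d2, d7, d17.

First evaluation (everything demanded from the output):
  d2 = min2(5, 5) = 5
  d7 = min2(5, 5) = 5
  d15 = lenl([4, 4, 7, -9, 6]) = 5
  d17 = min2(5, 5) = 5

Propagation after the edit:
  d2: runs — s3 5->3; result 3.
  d7: runs — s3 5->3; d2 5->3; result 3.
  d17: runs — d7 5->3; result 3.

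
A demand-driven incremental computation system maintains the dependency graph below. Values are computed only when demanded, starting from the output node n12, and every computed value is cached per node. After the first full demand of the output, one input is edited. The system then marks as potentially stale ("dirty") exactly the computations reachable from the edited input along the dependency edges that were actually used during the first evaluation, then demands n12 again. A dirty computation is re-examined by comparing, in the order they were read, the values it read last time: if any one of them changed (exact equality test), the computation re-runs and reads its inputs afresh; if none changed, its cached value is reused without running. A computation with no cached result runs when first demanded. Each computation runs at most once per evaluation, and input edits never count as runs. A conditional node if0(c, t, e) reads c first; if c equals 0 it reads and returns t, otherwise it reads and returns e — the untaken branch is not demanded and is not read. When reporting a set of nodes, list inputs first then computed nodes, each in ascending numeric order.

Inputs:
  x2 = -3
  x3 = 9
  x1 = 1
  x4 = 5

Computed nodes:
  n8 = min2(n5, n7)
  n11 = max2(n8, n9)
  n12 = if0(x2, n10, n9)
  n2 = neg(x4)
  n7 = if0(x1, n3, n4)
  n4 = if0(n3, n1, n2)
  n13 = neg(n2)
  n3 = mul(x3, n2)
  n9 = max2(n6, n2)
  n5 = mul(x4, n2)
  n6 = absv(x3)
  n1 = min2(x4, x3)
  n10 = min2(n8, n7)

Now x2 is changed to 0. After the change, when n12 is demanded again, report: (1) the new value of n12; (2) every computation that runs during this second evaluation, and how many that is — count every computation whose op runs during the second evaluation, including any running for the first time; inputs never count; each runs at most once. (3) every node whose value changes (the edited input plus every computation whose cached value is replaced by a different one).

First evaluation (everything demanded from the output):
  n2 = neg(5) = -5
  n6 = absv(9) = 9
  n9 = max2(9, -5) = 9
  n12 = if0(x2=-3 -> else branch n9) = 9

Propagation after the edit:
  n3: demanded for the first time — runs, produces -45.
  n4: demanded for the first time — runs, produces -5.
  n5: demanded for the first time — runs, produces -25.
  n7: demanded for the first time — runs, produces -5.
  n8: demanded for the first time — runs, produces -25.
  n10: demanded for the first time — runs, produces -25.
  n12: runs — x2 -3->0; result -25.

Key observation: a condition flipped, so demand reaches new nodes — n3, n4, n5, n7, n8, n10 run for the first time.

New value of n12: -25.
Computations that run: n3, n4, n5, n7, n8, n10, n12 — 7 in total.
Values that change: x2, n12.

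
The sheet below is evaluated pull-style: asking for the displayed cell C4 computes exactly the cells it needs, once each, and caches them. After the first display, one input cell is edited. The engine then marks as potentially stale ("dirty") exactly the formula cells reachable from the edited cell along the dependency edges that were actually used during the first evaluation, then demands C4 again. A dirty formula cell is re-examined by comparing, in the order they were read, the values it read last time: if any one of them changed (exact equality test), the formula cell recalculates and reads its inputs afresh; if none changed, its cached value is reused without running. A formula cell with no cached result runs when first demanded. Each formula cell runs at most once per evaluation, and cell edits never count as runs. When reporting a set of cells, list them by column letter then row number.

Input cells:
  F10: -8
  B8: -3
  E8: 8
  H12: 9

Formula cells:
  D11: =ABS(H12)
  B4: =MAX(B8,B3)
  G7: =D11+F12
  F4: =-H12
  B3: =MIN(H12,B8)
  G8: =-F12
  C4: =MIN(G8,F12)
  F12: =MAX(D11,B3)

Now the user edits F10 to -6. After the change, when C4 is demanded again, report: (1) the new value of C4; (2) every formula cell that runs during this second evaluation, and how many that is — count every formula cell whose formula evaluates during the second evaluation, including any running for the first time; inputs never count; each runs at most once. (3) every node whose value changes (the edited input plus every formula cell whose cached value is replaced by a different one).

Demanding C4 again yields -9.
0 formula cells run: none.
The nodes whose values change: F10.
Note the shortcut — nothing in the graph depends on F10 at all, so no recomputation happens.

First demand of the output computes:
  B3 = MIN(9, -3) = -3
  D11 = ABS(9) = 9
  F12 = MAX(9, -3) = 9
  G8 = -(9) = -9
  C4 = MIN(-9, 9) = -9

After the edit, cleaning proceeds:
  no node depends on F10 at all; the second demand re-runs nothing.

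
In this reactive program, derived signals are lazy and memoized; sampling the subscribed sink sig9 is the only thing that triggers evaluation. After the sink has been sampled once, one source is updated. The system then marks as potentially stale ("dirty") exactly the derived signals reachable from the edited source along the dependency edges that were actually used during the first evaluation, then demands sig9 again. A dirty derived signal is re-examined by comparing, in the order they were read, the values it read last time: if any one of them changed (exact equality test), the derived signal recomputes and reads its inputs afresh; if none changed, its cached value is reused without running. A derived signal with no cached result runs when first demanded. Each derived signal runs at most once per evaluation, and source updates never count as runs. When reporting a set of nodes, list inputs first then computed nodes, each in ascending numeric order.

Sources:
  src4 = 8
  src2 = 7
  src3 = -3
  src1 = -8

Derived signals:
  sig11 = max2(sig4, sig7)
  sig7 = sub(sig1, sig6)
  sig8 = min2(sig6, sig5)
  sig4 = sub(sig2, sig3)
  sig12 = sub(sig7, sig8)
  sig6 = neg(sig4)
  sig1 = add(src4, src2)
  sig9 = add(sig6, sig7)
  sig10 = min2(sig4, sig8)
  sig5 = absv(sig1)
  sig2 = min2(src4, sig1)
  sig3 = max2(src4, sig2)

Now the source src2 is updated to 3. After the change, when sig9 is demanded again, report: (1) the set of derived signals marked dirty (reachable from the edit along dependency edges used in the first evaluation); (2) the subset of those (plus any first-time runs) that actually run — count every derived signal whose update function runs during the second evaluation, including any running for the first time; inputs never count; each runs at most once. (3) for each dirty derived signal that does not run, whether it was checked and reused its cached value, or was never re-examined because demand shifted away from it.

First demand of the output computes:
  sig1 = add(8, 7) = 15
  sig2 = min2(8, 15) = 8
  sig3 = max2(8, 8) = 8
  sig4 = sub(8, 8) = 0
  sig6 = neg(0) = 0
  sig7 = sub(15, 0) = 15
  sig9 = add(0, 15) = 15

After the edit, cleaning proceeds:
  sig1: a read changed (src2 7->3) — executes, giving 11.
  sig2: a read changed (sig1 15->11) — executes, giving 8 — identical to its old value.
  sig3: dirty, but its reads are unchanged (src4 unchanged, sig2 unchanged); cached 8 stands.
  sig4: dirty, but its reads are unchanged (sig2 unchanged, sig3 unchanged); cached 0 stands.
  sig6: dirty, but its reads are unchanged (sig4 unchanged); cached 0 stands.
  sig7: a read changed (sig1 15->11) — executes, giving 11.
  sig9: a read changed (sig7 15->11) — executes, giving 11.

Note where the cutoff bites: sig3 is checked, finds nothing changed, and keeps its cache.

The edit dirties: sig1, sig2, sig3, sig4, sig6, sig7, sig9.
4 derived signals run: sig1, sig2, sig7, sig9.
Cache hits after checking: sig3, sig4, sig6.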